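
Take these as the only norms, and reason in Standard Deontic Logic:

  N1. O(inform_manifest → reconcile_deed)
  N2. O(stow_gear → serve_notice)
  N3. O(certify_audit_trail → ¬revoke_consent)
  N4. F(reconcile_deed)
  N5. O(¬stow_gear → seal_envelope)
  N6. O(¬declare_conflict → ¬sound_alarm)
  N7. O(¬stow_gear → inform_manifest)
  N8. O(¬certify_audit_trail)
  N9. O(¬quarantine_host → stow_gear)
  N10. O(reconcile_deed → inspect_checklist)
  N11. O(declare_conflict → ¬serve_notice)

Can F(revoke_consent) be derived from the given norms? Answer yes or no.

Premise 3 is O(certify_audit_trail → ¬revoke_consent), but O(certify_audit_trail) is not derivable from the premises, so it does not yield O(¬revoke_consent).
No other premise forces O(¬revoke_consent). An ideal world satisfying every premise can still have revoke_consent true, so F(revoke_consent) is not derivable.

No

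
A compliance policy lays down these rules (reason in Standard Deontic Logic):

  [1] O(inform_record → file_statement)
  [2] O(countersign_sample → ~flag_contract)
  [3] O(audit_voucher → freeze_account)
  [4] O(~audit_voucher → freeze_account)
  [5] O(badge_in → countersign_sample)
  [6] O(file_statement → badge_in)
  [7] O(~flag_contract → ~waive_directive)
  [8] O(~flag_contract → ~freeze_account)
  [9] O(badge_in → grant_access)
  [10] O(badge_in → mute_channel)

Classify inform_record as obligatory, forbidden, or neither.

Forbidden

Premises 4 and 3 are O(~audit_voucher → freeze_account) and O(audit_voucher → freeze_account); every ideal world satisfies ~audit_voucher or audit_voucher, so in either case freeze_account holds — hence O(freeze_account).
Premise 8, O(~flag_contract → ~freeze_account), contraposes to O(freeze_account → flag_contract); with O(freeze_account) we get O(flag_contract).
Premise 2, O(countersign_sample → ~flag_contract), contraposes to O(flag_contract → ~countersign_sample); with O(flag_contract) we get O(~countersign_sample).
Premise 5, O(badge_in → countersign_sample), contraposes to O(~countersign_sample → ~badge_in); with O(~countersign_sample) we get O(~badge_in).
Premise 6, O(file_statement → badge_in), contraposes to O(~badge_in → ~file_statement); with O(~badge_in) we get O(~file_statement).
Premise 1, O(inform_record → file_statement), contraposes to O(~file_statement → ~inform_record); with O(~file_statement) we get O(~inform_record).
Premises 7, 9, 10 do not contribute to this derivation.
Thus O(~inform_record), which is F(inform_record): inform_record is forbidden.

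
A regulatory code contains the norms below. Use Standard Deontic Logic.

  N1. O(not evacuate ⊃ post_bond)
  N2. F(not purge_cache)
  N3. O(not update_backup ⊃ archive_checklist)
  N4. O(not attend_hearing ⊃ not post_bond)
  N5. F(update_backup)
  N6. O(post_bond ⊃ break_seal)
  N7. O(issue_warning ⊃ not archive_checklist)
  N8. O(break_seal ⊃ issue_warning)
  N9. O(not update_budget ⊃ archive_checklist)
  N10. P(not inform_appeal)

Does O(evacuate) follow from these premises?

Premise 5, F(update_backup), is equivalent to O(not update_backup).
With premise 3, O(not update_backup ⊃ archive_checklist), the K-axiom yields O(archive_checklist).
Premise 7 is O(issue_warning ⊃ not archive_checklist); contrapositively O(archive_checklist ⊃ not issue_warning). Since O(archive_checklist) holds, K gives O(not issue_warning).
Premise 8 is O(break_seal ⊃ issue_warning); contrapositively O(not issue_warning ⊃ not break_seal). Since O(not issue_warning) holds, K gives O(not break_seal).
The contrapositive of premise 6 (O(post_bond ⊃ break_seal)) is O(not break_seal ⊃ not post_bond), and O(not break_seal) is already established, so O(not post_bond).
Premise 1, O(not evacuate ⊃ post_bond), contraposes to O(not post_bond ⊃ evacuate); with O(not post_bond) we get O(evacuate).
Premises 2, 4, 9, 10 do not contribute to this derivation.
So O(evacuate) follows.

Yes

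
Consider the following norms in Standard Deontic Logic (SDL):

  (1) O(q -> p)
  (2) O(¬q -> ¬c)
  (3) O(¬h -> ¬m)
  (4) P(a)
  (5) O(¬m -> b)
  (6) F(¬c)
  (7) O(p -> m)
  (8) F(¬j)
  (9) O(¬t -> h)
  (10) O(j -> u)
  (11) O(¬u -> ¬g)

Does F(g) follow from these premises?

No

Premise 11 is O(¬u -> ¬g), but O(¬u) is not derivable from the premises, so it does not yield O(¬g).
No other premise forces O(¬g). An ideal world satisfying every premise can still have g true, so F(g) is not derivable.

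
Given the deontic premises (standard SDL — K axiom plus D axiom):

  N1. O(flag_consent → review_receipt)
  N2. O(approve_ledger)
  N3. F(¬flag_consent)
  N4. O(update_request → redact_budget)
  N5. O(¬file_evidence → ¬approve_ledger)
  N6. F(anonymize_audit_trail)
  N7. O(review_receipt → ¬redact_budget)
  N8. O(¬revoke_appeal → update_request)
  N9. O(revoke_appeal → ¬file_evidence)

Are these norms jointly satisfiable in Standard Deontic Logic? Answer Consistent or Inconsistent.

Premise 2 states O(approve_ledger) outright.
The contrapositive of premise 5 (O(¬file_evidence → ¬approve_ledger)) is O(approve_ledger → file_evidence), and O(approve_ledger) is already established, so O(file_evidence).
The contrapositive of premise 9 (O(revoke_appeal → ¬file_evidence)) is O(file_evidence → ¬revoke_appeal), and O(file_evidence) is already established, so O(¬revoke_appeal).
Applying K to premise 8 (O(¬revoke_appeal → update_request)) and O(¬revoke_appeal) yields O(update_request).
With premise 4, O(update_request → redact_budget), the K-axiom yields O(redact_budget).
Premise 7 is O(review_receipt → ¬redact_budget); contrapositively O(redact_budget → ¬review_receipt). Since O(redact_budget) holds, K gives O(¬review_receipt).
Premise 1, O(flag_consent → review_receipt), contraposes to O(¬review_receipt → ¬flag_consent); with O(¬review_receipt) we get O(¬flag_consent).
But premise 3, F(¬flag_consent), means O(flag_consent).
We now have both O(¬flag_consent) and O(flag_consent) — flag_consent is simultaneously obligatory and forbidden, violating the D-axiom.

Inconsistent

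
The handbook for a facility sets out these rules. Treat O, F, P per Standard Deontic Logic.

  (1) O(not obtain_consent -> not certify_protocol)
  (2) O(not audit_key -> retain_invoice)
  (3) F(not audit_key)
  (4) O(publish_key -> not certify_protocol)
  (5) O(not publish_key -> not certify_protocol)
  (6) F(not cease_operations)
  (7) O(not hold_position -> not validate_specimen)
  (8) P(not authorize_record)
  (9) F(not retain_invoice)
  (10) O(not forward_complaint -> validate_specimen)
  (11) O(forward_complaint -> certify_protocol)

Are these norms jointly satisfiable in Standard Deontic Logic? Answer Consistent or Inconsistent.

Consistent

Premise 2 is O(not audit_key -> retain_invoice); even if O(retain_invoice) held, inferring O(not audit_key) would be affirming the consequent — invalid.
So O(not audit_key) is not derivable, and the apparent clash with O(audit_key) does not arise.
A world satisfying every obligation exists (e.g. audit_key=true, authorize_record=false, cease_operations=true, certify_protocol=false, forward_complaint=false, hold_position=true, obtain_consent=false, publish_key=false, retain_invoice=true, validate_specimen=true); no atom is both obligatory and forbidden, so the set is consistent.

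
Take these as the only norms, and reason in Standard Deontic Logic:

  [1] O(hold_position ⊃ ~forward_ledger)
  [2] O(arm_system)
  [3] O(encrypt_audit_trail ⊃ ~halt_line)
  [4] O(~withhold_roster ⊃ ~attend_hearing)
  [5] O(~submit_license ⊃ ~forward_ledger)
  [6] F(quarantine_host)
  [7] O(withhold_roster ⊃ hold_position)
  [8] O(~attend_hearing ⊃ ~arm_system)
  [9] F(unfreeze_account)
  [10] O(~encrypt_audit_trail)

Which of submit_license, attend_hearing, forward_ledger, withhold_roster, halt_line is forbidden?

Premise 2 states O(arm_system) outright.
Premise 8 is O(~attend_hearing ⊃ ~arm_system); contrapositively O(arm_system ⊃ attend_hearing). Since O(arm_system) holds, K gives O(attend_hearing).
Premise 4 is O(~withhold_roster ⊃ ~attend_hearing); contrapositively O(attend_hearing ⊃ withhold_roster). Since O(attend_hearing) holds, K gives O(withhold_roster).
Applying K to premise 7 (O(withhold_roster ⊃ hold_position)) and O(withhold_roster) yields O(hold_position).
From O(hold_position) and premise 1, O(hold_position ⊃ ~forward_ledger), we obtain O(~forward_ledger).
So O(~forward_ledger) holds, i.e. forward_ledger is forbidden. None of the other listed options is forbidden under the premises.

forward_ledger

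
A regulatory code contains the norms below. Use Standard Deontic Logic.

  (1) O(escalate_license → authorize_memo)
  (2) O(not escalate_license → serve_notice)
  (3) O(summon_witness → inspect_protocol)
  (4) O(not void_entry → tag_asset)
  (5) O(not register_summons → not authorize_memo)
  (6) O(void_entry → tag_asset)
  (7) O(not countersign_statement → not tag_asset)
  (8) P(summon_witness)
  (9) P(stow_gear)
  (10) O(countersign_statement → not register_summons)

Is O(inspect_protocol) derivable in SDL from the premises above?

Premise 3 is O(summon_witness → inspect_protocol), but O(summon_witness) is not derivable from the premises (the permission P(summon_witness) asserts only not O(not summon_witness), not O(summon_witness)), so it does not yield O(inspect_protocol).
No other premise forces O(inspect_protocol). An ideal world satisfying every premise can still have inspect_protocol false, so O(inspect_protocol) is not derivable.

No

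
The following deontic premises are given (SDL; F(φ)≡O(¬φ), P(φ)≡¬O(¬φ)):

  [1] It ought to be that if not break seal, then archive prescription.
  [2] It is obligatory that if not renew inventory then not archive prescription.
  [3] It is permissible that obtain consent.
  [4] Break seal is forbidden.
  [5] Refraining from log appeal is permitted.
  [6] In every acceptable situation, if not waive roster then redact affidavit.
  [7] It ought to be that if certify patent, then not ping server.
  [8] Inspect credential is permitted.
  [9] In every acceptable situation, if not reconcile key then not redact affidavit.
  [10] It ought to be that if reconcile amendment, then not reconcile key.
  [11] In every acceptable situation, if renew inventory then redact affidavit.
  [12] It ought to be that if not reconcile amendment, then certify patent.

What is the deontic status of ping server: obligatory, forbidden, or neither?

Premise 4, F(break_seal), is equivalent to O(¬break_seal).
From O(¬break_seal) and premise 1, O(¬break_seal → archive_prescription), we obtain O(archive_prescription).
Premise 2 is O(¬renew_inventory → ¬archive_prescription); contrapositively O(archive_prescription → renew_inventory). Since O(archive_prescription) holds, K gives O(renew_inventory).
Premise 11 is O(renew_inventory → redact_affidavit); since O(renew_inventory), deontic closure gives O(redact_affidavit).
The contrapositive of premise 9 (O(¬reconcile_key → ¬redact_affidavit)) is O(redact_affidavit → reconcile_key), and O(redact_affidavit) is already established, so O(reconcile_key).
Premise 10, O(reconcile_amendment → ¬reconcile_key), contraposes to O(reconcile_key → ¬reconcile_amendment); with O(reconcile_key) we get O(¬reconcile_amendment).
Premise 12 is O(¬reconcile_amendment → certify_patent); since O(¬reconcile_amendment), deontic closure gives O(certify_patent).
From O(certify_patent) and premise 7, O(certify_patent → ¬ping_server), we obtain O(¬ping_server).
Premises 3, 5, 6, 8 do not contribute to this derivation.
Thus O(¬ping_server), which is F(ping_server): ping_server is forbidden.

Forbidden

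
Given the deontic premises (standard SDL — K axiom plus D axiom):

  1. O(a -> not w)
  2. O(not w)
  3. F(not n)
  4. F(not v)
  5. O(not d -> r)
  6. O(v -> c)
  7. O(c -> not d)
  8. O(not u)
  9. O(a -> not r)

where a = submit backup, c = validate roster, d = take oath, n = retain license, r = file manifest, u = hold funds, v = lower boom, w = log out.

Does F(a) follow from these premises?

Yes

Premise 4 is F(not v), i.e. O(v).
Premise 6 is O(v -> c); since O(v), deontic closure gives O(c).
From O(c) and premise 7, O(c -> not d), we obtain O(not d).
With premise 5, O(not d -> r), the K-axiom yields O(r).
Premise 9, O(a -> not r), contraposes to O(r -> not a); with O(r) we get O(not a).
Premises 1, 2, 3, 8 do not contribute to this derivation.
So O(not a) holds, i.e. F(a). The claim follows.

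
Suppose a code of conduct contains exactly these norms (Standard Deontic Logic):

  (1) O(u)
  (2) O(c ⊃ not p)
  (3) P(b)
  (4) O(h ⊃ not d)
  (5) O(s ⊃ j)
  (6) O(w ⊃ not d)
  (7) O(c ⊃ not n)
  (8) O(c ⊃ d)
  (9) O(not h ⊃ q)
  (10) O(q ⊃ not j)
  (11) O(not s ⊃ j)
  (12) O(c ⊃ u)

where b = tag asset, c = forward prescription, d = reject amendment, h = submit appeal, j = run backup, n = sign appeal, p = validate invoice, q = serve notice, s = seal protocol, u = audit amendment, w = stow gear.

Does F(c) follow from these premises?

Premises 11 and 5 are O(not s ⊃ j) and O(s ⊃ j); every ideal world satisfies not s or s, so in either case j holds — hence O(j).
The contrapositive of premise 10 (O(q ⊃ not j)) is O(j ⊃ not q), and O(j) is already established, so O(not q).
The contrapositive of premise 9 (O(not h ⊃ q)) is O(not q ⊃ h), and O(not q) is already established, so O(h).
With premise 4, O(h ⊃ not d), the K-axiom yields O(not d).
The contrapositive of premise 8 (O(c ⊃ d)) is O(not d ⊃ not c), and O(not d) is already established, so O(not c).
Premises 1, 2, 3, 6, 7, 12 do not contribute to this derivation.
So O(not c) holds, i.e. F(c). The claim follows.

Yes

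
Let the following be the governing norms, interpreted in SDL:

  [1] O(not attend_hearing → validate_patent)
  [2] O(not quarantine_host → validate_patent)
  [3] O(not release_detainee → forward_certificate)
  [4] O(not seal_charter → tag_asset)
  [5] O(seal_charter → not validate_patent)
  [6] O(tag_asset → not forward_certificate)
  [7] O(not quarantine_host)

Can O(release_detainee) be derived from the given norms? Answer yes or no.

Premise 7 states O(not quarantine_host) outright.
With premise 2, O(not quarantine_host → validate_patent), the K-axiom yields O(validate_patent).
The contrapositive of premise 5 (O(seal_charter → not validate_patent)) is O(validate_patent → not seal_charter), and O(validate_patent) is already established, so O(not seal_charter).
Premise 4 is O(not seal_charter → tag_asset); since O(not seal_charter), deontic closure gives O(tag_asset).
From O(tag_asset) and premise 6, O(tag_asset → not forward_certificate), we obtain O(not forward_certificate).
The contrapositive of premise 3 (O(not release_detainee → forward_certificate)) is O(not forward_certificate → release_detainee), and O(not forward_certificate) is already established, so O(release_detainee).
Premise 1 does not contribute to this derivation.
So O(release_detainee) follows.

Yes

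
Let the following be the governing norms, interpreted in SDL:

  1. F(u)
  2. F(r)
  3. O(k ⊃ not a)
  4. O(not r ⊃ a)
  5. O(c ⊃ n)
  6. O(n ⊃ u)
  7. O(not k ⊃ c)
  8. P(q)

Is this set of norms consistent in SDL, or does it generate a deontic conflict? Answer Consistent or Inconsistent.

F(u) at premise 1 means O(not u).
Premise 6 is O(n ⊃ u); contrapositively O(not u ⊃ not n). Since O(not u) holds, K gives O(not n).
The contrapositive of premise 5 (O(c ⊃ n)) is O(not n ⊃ not c), and O(not n) is already established, so O(not c).
The contrapositive of premise 7 (O(not k ⊃ c)) is O(not c ⊃ k), and O(not c) is already established, so O(k).
Applying K to premise 3 (O(k ⊃ not a)) and O(k) yields O(not a).
The contrapositive of premise 4 (O(not r ⊃ a)) is O(not a ⊃ r), and O(not a) is already established, so O(r).
Yet premise 2 is F(r), i.e. O(not r).
We now have both O(r) and O(not r) — r is simultaneously obligatory and forbidden, violating the D-axiom.

Inconsistent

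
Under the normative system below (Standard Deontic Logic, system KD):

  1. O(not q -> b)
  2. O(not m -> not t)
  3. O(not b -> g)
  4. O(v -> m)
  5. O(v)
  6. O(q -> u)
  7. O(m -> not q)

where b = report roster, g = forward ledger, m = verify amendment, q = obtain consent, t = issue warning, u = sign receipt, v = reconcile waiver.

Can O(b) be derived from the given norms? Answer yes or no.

Yes

Premise 5 states O(v) outright.
Premise 4 is O(v -> m); since O(v), deontic closure gives O(m).
From O(m) and premise 7, O(m -> not q), we obtain O(not q).
With premise 1, O(not q -> b), the K-axiom yields O(b).
Premises 2, 3, 6 do not contribute to this derivation.
So O(b) follows.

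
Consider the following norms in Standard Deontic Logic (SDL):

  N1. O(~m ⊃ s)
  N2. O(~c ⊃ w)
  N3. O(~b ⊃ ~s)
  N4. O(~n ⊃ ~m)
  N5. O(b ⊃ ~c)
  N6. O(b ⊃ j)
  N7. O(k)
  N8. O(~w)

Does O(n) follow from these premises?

Premise 8 states O(~w) outright.
Premise 2, O(~c ⊃ w), contraposes to O(~w ⊃ c); with O(~w) we get O(c).
Premise 5, O(b ⊃ ~c), contraposes to O(c ⊃ ~b); with O(c) we get O(~b).
Applying K to premise 3 (O(~b ⊃ ~s)) and O(~b) yields O(~s).
Premise 1, O(~m ⊃ s), contraposes to O(~s ⊃ m); with O(~s) we get O(m).
Premise 4, O(~n ⊃ ~m), contraposes to O(m ⊃ n); with O(m) we get O(n).
Premises 6, 7 do not contribute to this derivation.
So O(n) follows.

Yes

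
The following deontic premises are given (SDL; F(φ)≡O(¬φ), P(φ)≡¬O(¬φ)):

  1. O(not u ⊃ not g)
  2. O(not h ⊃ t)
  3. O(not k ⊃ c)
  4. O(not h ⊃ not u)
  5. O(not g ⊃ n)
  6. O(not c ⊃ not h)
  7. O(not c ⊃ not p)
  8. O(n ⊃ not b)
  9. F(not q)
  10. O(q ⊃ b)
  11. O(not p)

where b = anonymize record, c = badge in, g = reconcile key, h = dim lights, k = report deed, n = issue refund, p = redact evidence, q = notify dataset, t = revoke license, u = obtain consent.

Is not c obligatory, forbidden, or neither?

Forbidden

Premise 9, F(not q), is equivalent to O(q).
Applying K to premise 10 (O(q ⊃ b)) and O(q) yields O(b).
Premise 8 is O(n ⊃ not b); contrapositively O(b ⊃ not n). Since O(b) holds, K gives O(not n).
Premise 5, O(not g ⊃ n), contraposes to O(not n ⊃ g); with O(not n) we get O(g).
Premise 1 is O(not u ⊃ not g); contrapositively O(g ⊃ u). Since O(g) holds, K gives O(u).
Premise 4, O(not h ⊃ not u), contraposes to O(u ⊃ h); with O(u) we get O(h).
Premise 6, O(not c ⊃ not h), contraposes to O(h ⊃ c); with O(h) we get O(c).
Premises 2, 3, 7, 11 do not contribute to this derivation.
Thus O(c), which is F(not c): not c is forbidden.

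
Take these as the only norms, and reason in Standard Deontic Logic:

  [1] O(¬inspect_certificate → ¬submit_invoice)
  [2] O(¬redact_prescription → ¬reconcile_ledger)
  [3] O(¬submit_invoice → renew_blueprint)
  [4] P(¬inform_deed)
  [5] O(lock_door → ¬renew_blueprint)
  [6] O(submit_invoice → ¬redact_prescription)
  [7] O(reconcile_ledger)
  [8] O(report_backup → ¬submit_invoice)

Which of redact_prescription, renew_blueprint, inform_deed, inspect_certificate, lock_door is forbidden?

lock_door

Premise 7 states O(reconcile_ledger) outright.
Premise 2 is O(¬redact_prescription → ¬reconcile_ledger); contrapositively O(reconcile_ledger → redact_prescription). Since O(reconcile_ledger) holds, K gives O(redact_prescription).
Premise 6, O(submit_invoice → ¬redact_prescription), contraposes to O(redact_prescription → ¬submit_invoice); with O(redact_prescription) we get O(¬submit_invoice).
With premise 3, O(¬submit_invoice → renew_blueprint), the K-axiom yields O(renew_blueprint).
Premise 5, O(lock_door → ¬renew_blueprint), contraposes to O(renew_blueprint → ¬lock_door); with O(renew_blueprint) we get O(¬lock_door).
So O(¬lock_door) holds, i.e. lock_door is forbidden. None of the other listed options is forbidden under the premises.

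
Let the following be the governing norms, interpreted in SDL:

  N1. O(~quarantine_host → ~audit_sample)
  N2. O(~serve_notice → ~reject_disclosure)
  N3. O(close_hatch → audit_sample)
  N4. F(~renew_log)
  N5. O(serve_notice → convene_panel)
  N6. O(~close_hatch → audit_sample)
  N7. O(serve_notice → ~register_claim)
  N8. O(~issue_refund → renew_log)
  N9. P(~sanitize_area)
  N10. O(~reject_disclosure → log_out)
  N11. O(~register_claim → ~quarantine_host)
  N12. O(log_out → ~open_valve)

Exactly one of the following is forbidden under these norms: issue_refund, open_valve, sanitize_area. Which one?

Premises 6 and 3 cover both cases: O(~close_hatch → audit_sample) and O(close_hatch → audit_sample). Since ~close_hatch ∨ close_hatch is a tautology, O(audit_sample) follows.
Premise 1, O(~quarantine_host → ~audit_sample), contraposes to O(audit_sample → quarantine_host); with O(audit_sample) we get O(quarantine_host).
The contrapositive of premise 11 (O(~register_claim → ~quarantine_host)) is O(quarantine_host → register_claim), and O(quarantine_host) is already established, so O(register_claim).
Premise 7 is O(serve_notice → ~register_claim); contrapositively O(register_claim → ~serve_notice). Since O(register_claim) holds, K gives O(~serve_notice).
Applying K to premise 2 (O(~serve_notice → ~reject_disclosure)) and O(~serve_notice) yields O(~reject_disclosure).
From O(~reject_disclosure) and premise 10, O(~reject_disclosure → log_out), we obtain O(log_out).
From O(log_out) and premise 12, O(log_out → ~open_valve), we obtain O(~open_valve).
So O(~open_valve) holds, i.e. open_valve is forbidden. None of the other listed options is forbidden under the premises.

open_valve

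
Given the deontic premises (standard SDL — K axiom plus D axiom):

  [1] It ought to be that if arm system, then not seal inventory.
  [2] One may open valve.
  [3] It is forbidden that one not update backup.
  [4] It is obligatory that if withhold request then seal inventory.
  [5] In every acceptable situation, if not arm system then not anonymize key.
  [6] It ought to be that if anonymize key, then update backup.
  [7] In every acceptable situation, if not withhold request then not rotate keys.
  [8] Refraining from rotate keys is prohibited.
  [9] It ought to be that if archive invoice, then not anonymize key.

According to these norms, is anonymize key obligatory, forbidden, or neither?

Premise 8 is F(¬rotate_keys), i.e. O(rotate_keys).
Premise 7, O(¬withhold_request → ¬rotate_keys), contraposes to O(rotate_keys → withhold_request); with O(rotate_keys) we get O(withhold_request).
With premise 4, O(withhold_request → seal_inventory), the K-axiom yields O(seal_inventory).
The contrapositive of premise 1 (O(arm_system → ¬seal_inventory)) is O(seal_inventory → ¬arm_system), and O(seal_inventory) is already established, so O(¬arm_system).
From O(¬arm_system) and premise 5, O(¬arm_system → ¬anonymize_key), we obtain O(¬anonymize_key).
Premises 2, 3, 6, 9 do not contribute to this derivation.
Thus O(¬anonymize_key), which is F(anonymize_key): anonymize_key is forbidden.

Forbidden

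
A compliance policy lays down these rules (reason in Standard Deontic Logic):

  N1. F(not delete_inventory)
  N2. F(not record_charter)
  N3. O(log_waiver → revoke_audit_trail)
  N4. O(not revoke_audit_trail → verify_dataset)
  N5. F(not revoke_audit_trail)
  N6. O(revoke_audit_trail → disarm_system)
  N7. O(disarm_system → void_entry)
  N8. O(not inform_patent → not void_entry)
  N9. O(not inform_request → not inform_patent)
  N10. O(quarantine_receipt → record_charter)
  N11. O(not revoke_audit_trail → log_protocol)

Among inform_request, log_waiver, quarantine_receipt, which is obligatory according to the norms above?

inform_request

F(not revoke_audit_trail) at premise 5 means O(revoke_audit_trail).
With premise 6, O(revoke_audit_trail → disarm_system), the K-axiom yields O(disarm_system).
Applying K to premise 7 (O(disarm_system → void_entry)) and O(disarm_system) yields O(void_entry).
The contrapositive of premise 8 (O(not inform_patent → not void_entry)) is O(void_entry → inform_patent), and O(void_entry) is already established, so O(inform_patent).
Premise 9 is O(not inform_request → not inform_patent); contrapositively O(inform_patent → inform_request). Since O(inform_patent) holds, K gives O(inform_request).
So O(inform_request) holds — inform_request is obligatory. None of the other listed options is made obligatory by any chain of premises.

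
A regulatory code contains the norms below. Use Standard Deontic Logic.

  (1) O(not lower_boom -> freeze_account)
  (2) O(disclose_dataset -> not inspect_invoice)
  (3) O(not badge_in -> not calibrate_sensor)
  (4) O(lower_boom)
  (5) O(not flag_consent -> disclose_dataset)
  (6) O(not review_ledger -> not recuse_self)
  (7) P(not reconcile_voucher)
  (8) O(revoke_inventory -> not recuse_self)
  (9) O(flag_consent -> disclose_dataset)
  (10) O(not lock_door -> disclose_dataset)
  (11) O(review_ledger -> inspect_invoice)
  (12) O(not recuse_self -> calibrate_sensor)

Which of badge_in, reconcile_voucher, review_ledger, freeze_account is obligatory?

badge_in

By case analysis on flag_consent: premise 9 gives O(flag_consent -> disclose_dataset) and premise 5 gives O(not flag_consent -> disclose_dataset), so O(disclose_dataset) either way.
From O(disclose_dataset) and premise 2, O(disclose_dataset -> not inspect_invoice), we obtain O(not inspect_invoice).
The contrapositive of premise 11 (O(review_ledger -> inspect_invoice)) is O(not inspect_invoice -> not review_ledger), and O(not inspect_invoice) is already established, so O(not review_ledger).
With premise 6, O(not review_ledger -> not recuse_self), the K-axiom yields O(not recuse_self).
With premise 12, O(not recuse_self -> calibrate_sensor), the K-axiom yields O(calibrate_sensor).
Premise 3 is O(not badge_in -> not calibrate_sensor); contrapositively O(calibrate_sensor -> badge_in). Since O(calibrate_sensor) holds, K gives O(badge_in).
So O(badge_in) holds — badge_in is obligatory. None of the other listed options is made obligatory by any chain of premises.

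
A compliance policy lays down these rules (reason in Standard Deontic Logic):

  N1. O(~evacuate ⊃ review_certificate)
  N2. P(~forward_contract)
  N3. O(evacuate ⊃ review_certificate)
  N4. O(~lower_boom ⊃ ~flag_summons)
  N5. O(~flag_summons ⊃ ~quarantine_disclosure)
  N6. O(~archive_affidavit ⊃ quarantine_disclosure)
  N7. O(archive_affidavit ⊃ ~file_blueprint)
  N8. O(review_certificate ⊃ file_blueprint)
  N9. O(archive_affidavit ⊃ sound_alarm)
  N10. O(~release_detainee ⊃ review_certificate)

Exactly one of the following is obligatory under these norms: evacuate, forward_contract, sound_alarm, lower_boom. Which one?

Premises 3 and 1 cover both cases: O(evacuate ⊃ review_certificate) and O(~evacuate ⊃ review_certificate). Since evacuate ∨ ~evacuate is a tautology, O(review_certificate) follows.
Applying K to premise 8 (O(review_certificate ⊃ file_blueprint)) and O(review_certificate) yields O(file_blueprint).
The contrapositive of premise 7 (O(archive_affidavit ⊃ ~file_blueprint)) is O(file_blueprint ⊃ ~archive_affidavit), and O(file_blueprint) is already established, so O(~archive_affidavit).
Premise 6 is O(~archive_affidavit ⊃ quarantine_disclosure); since O(~archive_affidavit), deontic closure gives O(quarantine_disclosure).
The contrapositive of premise 5 (O(~flag_summons ⊃ ~quarantine_disclosure)) is O(quarantine_disclosure ⊃ flag_summons), and O(quarantine_disclosure) is already established, so O(flag_summons).
Premise 4 is O(~lower_boom ⊃ ~flag_summons); contrapositively O(flag_summons ⊃ lower_boom). Since O(flag_summons) holds, K gives O(lower_boom).
So O(lower_boom) holds — lower_boom is obligatory. None of the other listed options is made obligatory by any chain of premises.

lower_boom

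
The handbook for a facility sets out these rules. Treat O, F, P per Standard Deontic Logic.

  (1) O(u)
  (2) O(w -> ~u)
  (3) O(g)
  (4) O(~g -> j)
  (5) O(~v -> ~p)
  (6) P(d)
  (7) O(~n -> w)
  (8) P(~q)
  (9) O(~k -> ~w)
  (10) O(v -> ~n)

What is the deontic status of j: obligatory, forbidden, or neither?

Neither

Premise 4 is O(~g -> j), but O(~g) is not derivable from the premises, so it does not yield O(j).
No premise or chain of K-axiom applications forces O(j), and none forces O(~j). So j is neither obligatory nor forbidden under these norms.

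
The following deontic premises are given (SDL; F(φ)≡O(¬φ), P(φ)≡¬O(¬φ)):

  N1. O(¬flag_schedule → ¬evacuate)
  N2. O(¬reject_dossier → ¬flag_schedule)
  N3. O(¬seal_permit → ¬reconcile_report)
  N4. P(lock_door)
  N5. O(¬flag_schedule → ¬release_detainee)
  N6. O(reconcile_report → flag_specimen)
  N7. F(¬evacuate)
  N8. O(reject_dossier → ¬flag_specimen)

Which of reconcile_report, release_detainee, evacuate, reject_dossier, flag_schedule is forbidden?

reconcile_report

Premise 7 is F(¬evacuate), i.e. O(evacuate).
Premise 1, O(¬flag_schedule → ¬evacuate), contraposes to O(evacuate → flag_schedule); with O(evacuate) we get O(flag_schedule).
Premise 2 is O(¬reject_dossier → ¬flag_schedule); contrapositively O(flag_schedule → reject_dossier). Since O(flag_schedule) holds, K gives O(reject_dossier).
Applying K to premise 8 (O(reject_dossier → ¬flag_specimen)) and O(reject_dossier) yields O(¬flag_specimen).
Premise 6, O(reconcile_report → flag_specimen), contraposes to O(¬flag_specimen → ¬reconcile_report); with O(¬flag_specimen) we get O(¬reconcile_report).
So O(¬reconcile_report) holds, i.e. reconcile_report is forbidden. None of the other listed options is forbidden under the premises.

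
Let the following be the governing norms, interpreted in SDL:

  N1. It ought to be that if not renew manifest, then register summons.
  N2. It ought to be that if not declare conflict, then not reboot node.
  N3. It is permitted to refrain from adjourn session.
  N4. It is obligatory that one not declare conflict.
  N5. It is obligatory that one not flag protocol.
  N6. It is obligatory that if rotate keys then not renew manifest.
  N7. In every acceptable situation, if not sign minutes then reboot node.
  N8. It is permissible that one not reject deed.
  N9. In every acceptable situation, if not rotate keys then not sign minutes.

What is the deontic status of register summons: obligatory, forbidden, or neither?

Premise 4 states O(¬declare_conflict) outright.
With premise 2, O(¬declare_conflict → ¬reboot_node), the K-axiom yields O(¬reboot_node).
Premise 7, O(¬sign_minutes → reboot_node), contraposes to O(¬reboot_node → sign_minutes); with O(¬reboot_node) we get O(sign_minutes).
Premise 9, O(¬rotate_keys → ¬sign_minutes), contraposes to O(sign_minutes → rotate_keys); with O(sign_minutes) we get O(rotate_keys).
Premise 6 is O(rotate_keys → ¬renew_manifest); since O(rotate_keys), deontic closure gives O(¬renew_manifest).
Premise 1 is O(¬renew_manifest → register_summons); since O(¬renew_manifest), deontic closure gives O(register_summons).
Premises 3, 5, 8 do not contribute to this derivation.
Hence register_summons is obligatory.

Obligatory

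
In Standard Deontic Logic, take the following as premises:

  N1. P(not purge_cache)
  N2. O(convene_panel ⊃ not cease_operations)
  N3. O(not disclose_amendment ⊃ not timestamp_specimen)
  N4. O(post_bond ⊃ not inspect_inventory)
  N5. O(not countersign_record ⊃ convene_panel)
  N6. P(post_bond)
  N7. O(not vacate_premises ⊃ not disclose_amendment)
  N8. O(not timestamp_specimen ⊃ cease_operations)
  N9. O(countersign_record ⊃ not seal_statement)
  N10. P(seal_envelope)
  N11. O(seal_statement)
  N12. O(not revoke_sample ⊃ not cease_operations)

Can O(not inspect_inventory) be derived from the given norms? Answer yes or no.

No

Premise 4 is O(post_bond ⊃ not inspect_inventory), but O(post_bond) is not derivable from the premises (the permission P(post_bond) asserts only not O(not post_bond), not O(post_bond)), so it does not yield O(not inspect_inventory).
No other premise forces O(not inspect_inventory). An ideal world satisfying every premise can still have not inspect_inventory false, so O(not inspect_inventory) is not derivable.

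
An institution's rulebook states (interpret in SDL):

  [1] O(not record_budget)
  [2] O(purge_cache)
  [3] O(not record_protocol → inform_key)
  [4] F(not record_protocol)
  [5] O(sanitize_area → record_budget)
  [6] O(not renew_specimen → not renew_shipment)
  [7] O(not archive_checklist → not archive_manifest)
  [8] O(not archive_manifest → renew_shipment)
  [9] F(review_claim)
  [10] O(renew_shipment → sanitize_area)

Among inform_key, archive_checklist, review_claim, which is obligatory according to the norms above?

Premise 1 gives O(not record_budget).
The contrapositive of premise 5 (O(sanitize_area → record_budget)) is O(not record_budget → not sanitize_area), and O(not record_budget) is already established, so O(not sanitize_area).
Premise 10 is O(renew_shipment → sanitize_area); contrapositively O(not sanitize_area → not renew_shipment). Since O(not sanitize_area) holds, K gives O(not renew_shipment).
Premise 8, O(not archive_manifest → renew_shipment), contraposes to O(not renew_shipment → archive_manifest); with O(not renew_shipment) we get O(archive_manifest).
Premise 7 is O(not archive_checklist → not archive_manifest); contrapositively O(archive_manifest → archive_checklist). Since O(archive_manifest) holds, K gives O(archive_checklist).
So O(archive_checklist) holds — archive_checklist is obligatory. None of the other listed options is made obligatory by any chain of premises.

archive_checklist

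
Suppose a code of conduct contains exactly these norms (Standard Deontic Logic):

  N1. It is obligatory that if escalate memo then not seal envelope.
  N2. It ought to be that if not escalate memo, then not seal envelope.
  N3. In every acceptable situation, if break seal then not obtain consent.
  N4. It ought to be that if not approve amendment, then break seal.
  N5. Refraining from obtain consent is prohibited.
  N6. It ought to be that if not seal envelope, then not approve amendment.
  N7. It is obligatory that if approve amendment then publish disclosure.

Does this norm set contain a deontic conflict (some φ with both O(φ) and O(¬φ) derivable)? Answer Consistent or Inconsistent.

Inconsistent

By case analysis on ¬escalate_memo: premise 2 gives O(¬escalate_memo → ¬seal_envelope) and premise 1 gives O(escalate_memo → ¬seal_envelope), so O(¬seal_envelope) either way.
Applying K to premise 6 (O(¬seal_envelope → ¬approve_amendment)) and O(¬seal_envelope) yields O(¬approve_amendment).
Applying K to premise 4 (O(¬approve_amendment → break_seal)) and O(¬approve_amendment) yields O(break_seal).
Applying K to premise 3 (O(break_seal → ¬obtain_consent)) and O(break_seal) yields O(¬obtain_consent).
However, F(¬obtain_consent) at premise 5 amounts to O(obtain_consent).
We now have both O(¬obtain_consent) and O(obtain_consent) — obtain_consent is simultaneously obligatory and forbidden, violating the D-axiom.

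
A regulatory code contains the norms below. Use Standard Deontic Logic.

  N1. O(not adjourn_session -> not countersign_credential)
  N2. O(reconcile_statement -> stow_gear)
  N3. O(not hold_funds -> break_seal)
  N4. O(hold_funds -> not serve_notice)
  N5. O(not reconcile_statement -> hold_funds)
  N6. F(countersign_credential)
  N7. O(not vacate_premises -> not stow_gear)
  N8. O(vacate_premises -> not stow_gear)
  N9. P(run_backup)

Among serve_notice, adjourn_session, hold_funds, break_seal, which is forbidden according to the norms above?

serve_notice

Premises 8 and 7 cover both cases: O(vacate_premises -> not stow_gear) and O(not vacate_premises -> not stow_gear). Since vacate_premises ∨ not vacate_premises is a tautology, O(not stow_gear) follows.
Premise 2 is O(reconcile_statement -> stow_gear); contrapositively O(not stow_gear -> not reconcile_statement). Since O(not stow_gear) holds, K gives O(not reconcile_statement).
Premise 5 is O(not reconcile_statement -> hold_funds); since O(not reconcile_statement), deontic closure gives O(hold_funds).
With premise 4, O(hold_funds -> not serve_notice), the K-axiom yields O(not serve_notice).
So O(not serve_notice) holds, i.e. serve_notice is forbidden. None of the other listed options is forbidden under the premises.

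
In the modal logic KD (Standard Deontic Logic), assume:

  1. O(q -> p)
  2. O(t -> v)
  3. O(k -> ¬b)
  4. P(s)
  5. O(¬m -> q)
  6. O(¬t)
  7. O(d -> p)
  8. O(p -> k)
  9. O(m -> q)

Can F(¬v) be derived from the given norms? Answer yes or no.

No

Premise 2 is O(t -> v), but O(t) is not derivable from the premises, so it does not yield O(v).
No other premise forces O(v). An ideal world satisfying every premise can still have ¬v true, so F(¬v) is not derivable.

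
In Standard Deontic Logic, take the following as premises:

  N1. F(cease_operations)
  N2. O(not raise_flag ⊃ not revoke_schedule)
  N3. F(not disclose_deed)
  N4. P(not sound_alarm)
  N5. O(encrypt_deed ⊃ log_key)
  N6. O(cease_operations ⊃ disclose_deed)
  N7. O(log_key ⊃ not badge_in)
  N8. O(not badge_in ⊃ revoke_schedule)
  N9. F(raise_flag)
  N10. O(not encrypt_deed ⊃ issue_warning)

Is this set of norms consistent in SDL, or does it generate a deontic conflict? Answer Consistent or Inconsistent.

Premise 6 is O(cease_operations ⊃ disclose_deed); even if O(disclose_deed) held, inferring O(cease_operations) would be affirming the consequent — invalid.
So O(cease_operations) is not derivable, and the apparent clash with O(not cease_operations) does not arise.
A world satisfying every obligation exists (e.g. badge_in=true, cease_operations=false, disclose_deed=true, encrypt_deed=false, issue_warning=true, log_key=false, raise_flag=false, revoke_schedule=false, sound_alarm=false); no atom is both obligatory and forbidden, so the set is consistent.

Consistent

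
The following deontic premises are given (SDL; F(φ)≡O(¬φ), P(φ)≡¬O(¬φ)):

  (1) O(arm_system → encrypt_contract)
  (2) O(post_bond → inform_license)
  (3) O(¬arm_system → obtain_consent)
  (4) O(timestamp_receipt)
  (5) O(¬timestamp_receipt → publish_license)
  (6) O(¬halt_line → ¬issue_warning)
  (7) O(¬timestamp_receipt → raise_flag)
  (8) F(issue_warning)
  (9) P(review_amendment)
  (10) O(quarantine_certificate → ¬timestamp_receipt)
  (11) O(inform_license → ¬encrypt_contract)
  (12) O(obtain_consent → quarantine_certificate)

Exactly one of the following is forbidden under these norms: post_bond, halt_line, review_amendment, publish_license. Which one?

Premise 4 gives O(timestamp_receipt).
The contrapositive of premise 10 (O(quarantine_certificate → ¬timestamp_receipt)) is O(timestamp_receipt → ¬quarantine_certificate), and O(timestamp_receipt) is already established, so O(¬quarantine_certificate).
Premise 12, O(obtain_consent → quarantine_certificate), contraposes to O(¬quarantine_certificate → ¬obtain_consent); with O(¬quarantine_certificate) we get O(¬obtain_consent).
The contrapositive of premise 3 (O(¬arm_system → obtain_consent)) is O(¬obtain_consent → arm_system), and O(¬obtain_consent) is already established, so O(arm_system).
Premise 1 is O(arm_system → encrypt_contract); since O(arm_system), deontic closure gives O(encrypt_contract).
Premise 11, O(inform_license → ¬encrypt_contract), contraposes to O(encrypt_contract → ¬inform_license); with O(encrypt_contract) we get O(¬inform_license).
Premise 2, O(post_bond → inform_license), contraposes to O(¬inform_license → ¬post_bond); with O(¬inform_license) we get O(¬post_bond).
So O(¬post_bond) holds, i.e. post_bond is forbidden. None of the other listed options is forbidden under the premises.

post_bond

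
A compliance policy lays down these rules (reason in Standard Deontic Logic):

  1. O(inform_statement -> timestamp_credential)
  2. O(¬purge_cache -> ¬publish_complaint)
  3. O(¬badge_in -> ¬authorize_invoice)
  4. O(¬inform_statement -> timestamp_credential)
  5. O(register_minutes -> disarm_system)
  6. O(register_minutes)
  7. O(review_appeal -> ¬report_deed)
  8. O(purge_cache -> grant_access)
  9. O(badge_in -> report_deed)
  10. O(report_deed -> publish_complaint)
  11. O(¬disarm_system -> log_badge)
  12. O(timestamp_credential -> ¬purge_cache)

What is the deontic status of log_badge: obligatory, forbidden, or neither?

Premise 11 is O(¬disarm_system -> log_badge), but O(¬disarm_system) is not derivable from the premises, so it does not yield O(log_badge).
No premise or chain of K-axiom applications forces O(log_badge), and none forces O(¬log_badge). So log_badge is neither obligatory nor forbidden under these norms.

Neither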